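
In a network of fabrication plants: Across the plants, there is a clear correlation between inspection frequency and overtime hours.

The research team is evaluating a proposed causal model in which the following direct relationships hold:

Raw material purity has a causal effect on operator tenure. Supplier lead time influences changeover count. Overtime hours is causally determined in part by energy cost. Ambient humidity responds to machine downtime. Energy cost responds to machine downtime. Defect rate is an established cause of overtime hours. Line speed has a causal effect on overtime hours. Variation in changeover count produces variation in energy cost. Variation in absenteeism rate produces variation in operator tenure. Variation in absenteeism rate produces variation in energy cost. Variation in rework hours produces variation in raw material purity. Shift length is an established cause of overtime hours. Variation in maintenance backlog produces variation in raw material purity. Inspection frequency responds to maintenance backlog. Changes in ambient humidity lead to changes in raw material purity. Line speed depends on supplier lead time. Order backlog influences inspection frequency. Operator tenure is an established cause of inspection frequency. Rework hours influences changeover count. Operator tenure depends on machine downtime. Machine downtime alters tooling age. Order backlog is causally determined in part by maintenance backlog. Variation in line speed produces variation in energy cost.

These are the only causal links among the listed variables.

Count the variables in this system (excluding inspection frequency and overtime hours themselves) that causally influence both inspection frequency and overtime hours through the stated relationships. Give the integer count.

3

The common causes are: absenteeism rate (to inspection frequency via absenteeism rate → operator tenure → inspection frequency; to overtime hours via absenteeism rate → energy cost → overtime hours); machine downtime (to inspection frequency via machine downtime → operator tenure → inspection frequency; to overtime hours via machine downtime → energy cost → overtime hours); rework hours (to inspection frequency via rework hours → raw material purity → operator tenure → inspection frequency; to overtime hours via rework hours → changeover count → energy cost → overtime hours).
Every other variable lacks a causal path to at least one of inspection frequency and overtime hours.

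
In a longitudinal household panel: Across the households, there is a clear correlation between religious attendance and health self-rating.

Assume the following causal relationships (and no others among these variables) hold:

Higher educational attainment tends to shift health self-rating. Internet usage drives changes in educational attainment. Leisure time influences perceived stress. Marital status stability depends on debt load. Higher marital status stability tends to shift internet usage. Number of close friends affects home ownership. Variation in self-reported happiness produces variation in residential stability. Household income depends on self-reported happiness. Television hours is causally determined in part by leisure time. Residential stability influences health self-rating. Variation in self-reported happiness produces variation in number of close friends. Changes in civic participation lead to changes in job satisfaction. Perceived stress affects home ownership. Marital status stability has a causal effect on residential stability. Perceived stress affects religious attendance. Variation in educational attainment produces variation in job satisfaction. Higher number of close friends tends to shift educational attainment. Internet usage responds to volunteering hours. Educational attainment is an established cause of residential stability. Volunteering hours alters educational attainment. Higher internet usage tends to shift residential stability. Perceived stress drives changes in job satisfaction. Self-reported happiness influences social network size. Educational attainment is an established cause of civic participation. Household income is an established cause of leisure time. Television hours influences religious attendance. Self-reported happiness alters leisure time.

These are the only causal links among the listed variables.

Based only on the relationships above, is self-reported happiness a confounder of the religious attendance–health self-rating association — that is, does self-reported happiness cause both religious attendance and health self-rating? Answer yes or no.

Self-reported happiness has a causal path to religious attendance (self-reported happiness → leisure time → perceived stress → religious attendance) and to health self-rating (self-reported happiness → residential stability → health self-rating), so it is a common cause of both — a confounder.

yes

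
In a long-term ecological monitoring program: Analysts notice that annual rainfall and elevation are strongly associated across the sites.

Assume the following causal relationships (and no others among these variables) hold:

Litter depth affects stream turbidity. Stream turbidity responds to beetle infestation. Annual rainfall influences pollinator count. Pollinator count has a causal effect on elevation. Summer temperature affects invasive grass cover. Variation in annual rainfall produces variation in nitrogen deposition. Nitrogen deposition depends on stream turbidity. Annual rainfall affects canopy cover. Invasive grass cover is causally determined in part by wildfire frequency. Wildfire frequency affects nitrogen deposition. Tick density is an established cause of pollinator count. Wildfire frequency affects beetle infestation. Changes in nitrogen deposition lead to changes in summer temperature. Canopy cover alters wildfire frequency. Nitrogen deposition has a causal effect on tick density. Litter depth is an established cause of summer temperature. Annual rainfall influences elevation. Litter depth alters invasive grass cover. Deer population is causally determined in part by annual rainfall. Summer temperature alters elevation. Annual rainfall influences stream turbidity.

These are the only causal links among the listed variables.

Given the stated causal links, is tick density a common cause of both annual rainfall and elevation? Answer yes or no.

no

Tick density has no stated causal path to annual rainfall. A confounder must cause both variables, so tick density does not qualify.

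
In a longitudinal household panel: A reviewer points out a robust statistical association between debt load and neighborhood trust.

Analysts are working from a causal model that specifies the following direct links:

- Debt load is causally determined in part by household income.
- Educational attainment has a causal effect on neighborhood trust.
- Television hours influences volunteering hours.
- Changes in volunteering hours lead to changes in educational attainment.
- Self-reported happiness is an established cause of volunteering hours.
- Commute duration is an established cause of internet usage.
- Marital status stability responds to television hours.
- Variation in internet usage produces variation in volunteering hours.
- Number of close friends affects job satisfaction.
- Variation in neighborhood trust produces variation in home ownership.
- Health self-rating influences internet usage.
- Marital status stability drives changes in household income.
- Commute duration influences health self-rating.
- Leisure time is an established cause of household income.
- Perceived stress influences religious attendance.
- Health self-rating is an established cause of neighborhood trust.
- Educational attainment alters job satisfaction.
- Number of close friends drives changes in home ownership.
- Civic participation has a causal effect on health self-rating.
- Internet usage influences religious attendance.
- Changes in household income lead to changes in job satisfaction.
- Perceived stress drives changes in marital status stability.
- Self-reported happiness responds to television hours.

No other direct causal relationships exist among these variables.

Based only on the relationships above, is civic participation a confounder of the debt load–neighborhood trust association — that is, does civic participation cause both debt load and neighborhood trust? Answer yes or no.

no

Civic participation has no stated causal path to debt load. A confounder must cause both variables, so civic participation does not qualify.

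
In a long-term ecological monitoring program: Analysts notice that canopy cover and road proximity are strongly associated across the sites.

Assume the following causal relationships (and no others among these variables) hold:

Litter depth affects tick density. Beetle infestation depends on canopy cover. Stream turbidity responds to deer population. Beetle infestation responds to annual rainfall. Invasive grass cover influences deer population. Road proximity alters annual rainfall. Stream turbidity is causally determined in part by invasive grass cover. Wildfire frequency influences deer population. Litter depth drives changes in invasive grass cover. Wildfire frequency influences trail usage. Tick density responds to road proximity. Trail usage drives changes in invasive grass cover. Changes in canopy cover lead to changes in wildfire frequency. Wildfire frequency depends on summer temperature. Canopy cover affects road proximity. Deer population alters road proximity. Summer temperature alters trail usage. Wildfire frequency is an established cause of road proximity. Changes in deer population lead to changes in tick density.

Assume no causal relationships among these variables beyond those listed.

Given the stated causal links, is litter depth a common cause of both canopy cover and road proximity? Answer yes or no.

no

Litter depth has no stated causal path to canopy cover. A confounder must cause both variables, so litter depth does not qualify.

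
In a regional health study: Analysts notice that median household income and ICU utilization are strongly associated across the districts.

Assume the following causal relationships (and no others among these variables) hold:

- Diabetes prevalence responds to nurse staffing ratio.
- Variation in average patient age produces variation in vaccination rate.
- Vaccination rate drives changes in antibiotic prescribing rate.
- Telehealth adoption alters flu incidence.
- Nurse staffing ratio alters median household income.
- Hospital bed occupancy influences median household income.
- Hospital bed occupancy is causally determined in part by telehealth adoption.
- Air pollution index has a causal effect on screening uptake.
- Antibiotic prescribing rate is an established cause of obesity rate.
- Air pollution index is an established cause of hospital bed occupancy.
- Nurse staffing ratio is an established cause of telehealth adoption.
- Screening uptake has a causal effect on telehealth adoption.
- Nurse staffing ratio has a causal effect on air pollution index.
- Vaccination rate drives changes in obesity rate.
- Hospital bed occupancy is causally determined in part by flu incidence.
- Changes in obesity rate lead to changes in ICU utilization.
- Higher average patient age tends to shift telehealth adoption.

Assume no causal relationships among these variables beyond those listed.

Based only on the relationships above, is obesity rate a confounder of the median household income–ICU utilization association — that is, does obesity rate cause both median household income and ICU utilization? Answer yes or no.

Obesity rate has no stated causal path to median household income. A confounder must cause both variables, so obesity rate does not qualify.

no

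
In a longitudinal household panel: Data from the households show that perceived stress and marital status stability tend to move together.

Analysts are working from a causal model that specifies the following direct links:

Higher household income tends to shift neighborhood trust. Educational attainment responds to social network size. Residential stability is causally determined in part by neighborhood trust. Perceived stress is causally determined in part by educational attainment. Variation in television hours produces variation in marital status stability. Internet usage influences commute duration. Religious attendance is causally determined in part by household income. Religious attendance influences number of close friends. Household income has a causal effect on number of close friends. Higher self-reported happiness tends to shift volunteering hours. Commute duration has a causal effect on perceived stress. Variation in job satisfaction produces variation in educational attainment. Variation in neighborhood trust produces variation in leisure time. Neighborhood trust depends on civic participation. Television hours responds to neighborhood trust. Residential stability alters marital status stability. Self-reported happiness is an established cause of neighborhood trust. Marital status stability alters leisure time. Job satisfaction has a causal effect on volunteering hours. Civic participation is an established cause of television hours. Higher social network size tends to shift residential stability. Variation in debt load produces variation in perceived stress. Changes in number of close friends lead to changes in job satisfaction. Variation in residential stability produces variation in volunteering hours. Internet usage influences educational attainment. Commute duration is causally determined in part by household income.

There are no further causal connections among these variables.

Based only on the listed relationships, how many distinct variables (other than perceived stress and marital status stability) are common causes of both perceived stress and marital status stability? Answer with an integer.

The common causes are: household income (to perceived stress via household income → commute duration → perceived stress; to marital status stability via household income → neighborhood trust → television hours → marital status stability); social network size (to perceived stress via social network size → educational attainment → perceived stress; to marital status stability via social network size → residential stability → marital status stability).
Every other variable lacks a causal path to at least one of perceived stress and marital status stability.

2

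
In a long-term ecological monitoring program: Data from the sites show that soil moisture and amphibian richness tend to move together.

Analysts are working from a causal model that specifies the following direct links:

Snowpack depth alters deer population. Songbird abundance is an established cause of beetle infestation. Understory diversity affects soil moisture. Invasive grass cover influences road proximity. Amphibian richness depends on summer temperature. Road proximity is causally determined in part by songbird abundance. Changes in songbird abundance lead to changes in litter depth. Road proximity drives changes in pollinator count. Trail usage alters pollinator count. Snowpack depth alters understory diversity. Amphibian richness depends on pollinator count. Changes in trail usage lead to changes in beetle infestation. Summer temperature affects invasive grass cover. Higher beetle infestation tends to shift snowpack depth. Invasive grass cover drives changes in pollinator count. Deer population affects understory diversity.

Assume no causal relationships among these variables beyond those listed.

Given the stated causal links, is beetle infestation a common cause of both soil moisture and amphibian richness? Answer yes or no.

no

Beetle infestation has no stated causal path to amphibian richness. A confounder must cause both variables, so beetle infestation does not qualify.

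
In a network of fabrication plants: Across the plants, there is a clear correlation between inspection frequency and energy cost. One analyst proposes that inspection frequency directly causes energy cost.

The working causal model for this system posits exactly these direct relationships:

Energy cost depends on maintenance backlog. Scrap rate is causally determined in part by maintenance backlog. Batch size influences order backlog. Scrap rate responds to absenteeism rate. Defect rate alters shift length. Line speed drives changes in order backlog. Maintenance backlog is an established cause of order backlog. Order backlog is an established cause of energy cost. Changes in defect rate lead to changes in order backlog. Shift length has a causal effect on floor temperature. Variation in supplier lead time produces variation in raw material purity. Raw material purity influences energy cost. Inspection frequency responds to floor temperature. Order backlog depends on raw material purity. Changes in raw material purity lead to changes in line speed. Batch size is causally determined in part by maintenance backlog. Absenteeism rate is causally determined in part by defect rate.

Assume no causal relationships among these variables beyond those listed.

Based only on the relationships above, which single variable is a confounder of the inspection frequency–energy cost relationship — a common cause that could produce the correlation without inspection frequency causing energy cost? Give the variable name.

defect rate

Defect rate has a causal path to inspection frequency (defect rate → shift length → floor temperature → inspection frequency) and a separate causal path to energy cost (defect rate → order backlog → energy cost), so it is a common cause of both.
No stated relationship gives inspection frequency a causal route to energy cost, so the correlation is explained by the shared upstream cause rather than a direct effect.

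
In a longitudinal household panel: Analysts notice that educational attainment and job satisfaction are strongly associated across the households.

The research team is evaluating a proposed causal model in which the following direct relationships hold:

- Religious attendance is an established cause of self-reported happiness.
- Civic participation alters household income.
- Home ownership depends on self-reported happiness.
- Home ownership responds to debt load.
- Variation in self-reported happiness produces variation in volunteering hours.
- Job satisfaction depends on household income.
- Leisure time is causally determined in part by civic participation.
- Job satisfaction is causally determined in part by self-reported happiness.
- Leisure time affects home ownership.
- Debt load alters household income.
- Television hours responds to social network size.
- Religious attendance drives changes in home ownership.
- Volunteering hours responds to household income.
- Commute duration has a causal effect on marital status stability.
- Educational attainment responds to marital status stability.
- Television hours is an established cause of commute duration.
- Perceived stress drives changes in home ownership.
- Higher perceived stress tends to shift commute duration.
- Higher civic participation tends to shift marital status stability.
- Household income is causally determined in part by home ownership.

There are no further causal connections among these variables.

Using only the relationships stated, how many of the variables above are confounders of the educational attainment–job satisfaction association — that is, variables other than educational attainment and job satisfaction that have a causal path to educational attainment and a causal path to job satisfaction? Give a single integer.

2

The common causes are: civic participation (to educational attainment via civic participation → marital status stability → educational attainment; to job satisfaction via civic participation → household income → job satisfaction); perceived stress (to educational attainment via perceived stress → commute duration → marital status stability → educational attainment; to job satisfaction via perceived stress → home ownership → household income → job satisfaction).
Every other variable lacks a causal path to at least one of educational attainment and job satisfaction.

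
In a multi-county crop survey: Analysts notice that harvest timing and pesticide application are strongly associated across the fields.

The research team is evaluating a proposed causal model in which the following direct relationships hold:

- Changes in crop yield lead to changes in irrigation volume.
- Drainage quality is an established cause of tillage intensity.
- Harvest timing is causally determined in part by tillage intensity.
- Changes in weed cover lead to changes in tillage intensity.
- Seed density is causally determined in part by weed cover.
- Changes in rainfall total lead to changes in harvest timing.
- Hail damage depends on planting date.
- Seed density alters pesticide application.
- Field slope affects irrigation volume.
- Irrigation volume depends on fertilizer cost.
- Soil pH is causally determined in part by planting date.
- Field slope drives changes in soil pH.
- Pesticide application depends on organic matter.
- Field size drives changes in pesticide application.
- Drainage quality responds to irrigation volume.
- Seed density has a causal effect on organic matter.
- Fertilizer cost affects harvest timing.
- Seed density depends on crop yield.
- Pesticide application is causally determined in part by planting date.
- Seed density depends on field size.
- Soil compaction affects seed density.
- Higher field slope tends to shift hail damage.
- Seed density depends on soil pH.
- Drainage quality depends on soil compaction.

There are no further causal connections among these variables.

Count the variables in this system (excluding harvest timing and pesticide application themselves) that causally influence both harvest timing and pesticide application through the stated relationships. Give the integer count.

The common causes are: crop yield (to harvest timing via crop yield → irrigation volume → drainage quality → tillage intensity → harvest timing; to pesticide application via crop yield → seed density → pesticide application); field slope (to harvest timing via field slope → irrigation volume → drainage quality → tillage intensity → harvest timing; to pesticide application via field slope → soil pH → seed density → pesticide application); soil compaction (to harvest timing via soil compaction → drainage quality → tillage intensity → harvest timing; to pesticide application via soil compaction → seed density → pesticide application); weed cover (to harvest timing via weed cover → tillage intensity → harvest timing; to pesticide application via weed cover → seed density → pesticide application).
Every other variable lacks a causal path to at least one of harvest timing and pesticide application.

4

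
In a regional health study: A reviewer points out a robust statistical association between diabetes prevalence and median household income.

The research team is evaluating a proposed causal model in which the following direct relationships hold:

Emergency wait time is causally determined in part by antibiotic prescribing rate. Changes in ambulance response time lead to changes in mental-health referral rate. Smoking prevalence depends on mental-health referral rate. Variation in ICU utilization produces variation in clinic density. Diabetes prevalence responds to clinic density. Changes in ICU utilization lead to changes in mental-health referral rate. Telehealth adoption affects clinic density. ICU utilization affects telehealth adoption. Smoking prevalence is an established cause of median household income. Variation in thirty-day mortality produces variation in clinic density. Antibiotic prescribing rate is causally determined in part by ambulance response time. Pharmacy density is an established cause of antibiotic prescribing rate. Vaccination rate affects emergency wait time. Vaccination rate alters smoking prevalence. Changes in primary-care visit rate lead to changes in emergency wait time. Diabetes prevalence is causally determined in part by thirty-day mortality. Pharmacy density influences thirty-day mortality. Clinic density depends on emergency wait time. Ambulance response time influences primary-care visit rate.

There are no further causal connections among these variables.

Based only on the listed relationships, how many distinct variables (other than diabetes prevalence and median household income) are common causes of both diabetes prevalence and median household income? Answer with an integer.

3

The common causes are: ICU utilization (to diabetes prevalence via ICU utilization → clinic density → diabetes prevalence; to median household income via ICU utilization → mental-health referral rate → smoking prevalence → median household income); ambulance response time (to diabetes prevalence via ambulance response time → primary-care visit rate → emergency wait time → clinic density → diabetes prevalence; to median household income via ambulance response time → mental-health referral rate → smoking prevalence → median household income); vaccination rate (to diabetes prevalence via vaccination rate → emergency wait time → clinic density → diabetes prevalence; to median household income via vaccination rate → smoking prevalence → median household income).
Every other variable lacks a causal path to at least one of diabetes prevalence and median household income.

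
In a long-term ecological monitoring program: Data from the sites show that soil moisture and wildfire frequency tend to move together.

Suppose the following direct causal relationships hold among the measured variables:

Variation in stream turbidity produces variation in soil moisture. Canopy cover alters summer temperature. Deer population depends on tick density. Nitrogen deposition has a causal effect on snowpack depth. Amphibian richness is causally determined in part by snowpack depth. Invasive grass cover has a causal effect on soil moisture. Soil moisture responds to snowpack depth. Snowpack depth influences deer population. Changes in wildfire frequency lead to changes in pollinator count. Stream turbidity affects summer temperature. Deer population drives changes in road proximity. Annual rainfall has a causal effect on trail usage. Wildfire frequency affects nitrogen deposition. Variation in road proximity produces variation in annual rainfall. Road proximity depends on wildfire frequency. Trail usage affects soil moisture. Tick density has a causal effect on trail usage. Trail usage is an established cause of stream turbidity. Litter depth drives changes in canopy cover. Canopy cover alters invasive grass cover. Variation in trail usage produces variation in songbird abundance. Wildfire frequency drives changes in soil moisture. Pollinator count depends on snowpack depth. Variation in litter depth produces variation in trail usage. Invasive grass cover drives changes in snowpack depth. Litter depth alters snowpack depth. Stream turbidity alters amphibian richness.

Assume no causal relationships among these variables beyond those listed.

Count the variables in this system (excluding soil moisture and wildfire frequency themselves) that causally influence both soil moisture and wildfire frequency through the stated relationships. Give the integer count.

0

No listed variable has a causal path to both soil moisture and wildfire frequency, so there are no common causes.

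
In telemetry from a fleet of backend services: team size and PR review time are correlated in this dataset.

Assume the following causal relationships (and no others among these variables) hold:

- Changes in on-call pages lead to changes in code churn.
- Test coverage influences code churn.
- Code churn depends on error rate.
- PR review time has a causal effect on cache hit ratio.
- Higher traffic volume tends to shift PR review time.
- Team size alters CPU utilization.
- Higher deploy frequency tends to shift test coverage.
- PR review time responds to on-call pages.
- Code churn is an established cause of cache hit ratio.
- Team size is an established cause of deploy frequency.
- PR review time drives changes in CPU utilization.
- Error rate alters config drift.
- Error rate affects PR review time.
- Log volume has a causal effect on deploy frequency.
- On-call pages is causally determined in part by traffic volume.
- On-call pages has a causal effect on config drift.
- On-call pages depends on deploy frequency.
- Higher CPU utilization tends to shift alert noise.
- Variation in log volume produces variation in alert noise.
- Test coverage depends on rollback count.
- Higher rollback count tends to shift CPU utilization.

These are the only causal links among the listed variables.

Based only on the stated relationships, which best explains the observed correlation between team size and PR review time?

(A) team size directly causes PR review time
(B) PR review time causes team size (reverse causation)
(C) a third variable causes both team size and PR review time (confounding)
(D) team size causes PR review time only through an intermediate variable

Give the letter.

D

Team size reaches PR review time through team size → deploy frequency → on-call pages → PR review time — an indirect causal chain with no direct team size → PR review time link. No variable causes both team size and PR review time, so confounding is ruled out; the effect is mediated.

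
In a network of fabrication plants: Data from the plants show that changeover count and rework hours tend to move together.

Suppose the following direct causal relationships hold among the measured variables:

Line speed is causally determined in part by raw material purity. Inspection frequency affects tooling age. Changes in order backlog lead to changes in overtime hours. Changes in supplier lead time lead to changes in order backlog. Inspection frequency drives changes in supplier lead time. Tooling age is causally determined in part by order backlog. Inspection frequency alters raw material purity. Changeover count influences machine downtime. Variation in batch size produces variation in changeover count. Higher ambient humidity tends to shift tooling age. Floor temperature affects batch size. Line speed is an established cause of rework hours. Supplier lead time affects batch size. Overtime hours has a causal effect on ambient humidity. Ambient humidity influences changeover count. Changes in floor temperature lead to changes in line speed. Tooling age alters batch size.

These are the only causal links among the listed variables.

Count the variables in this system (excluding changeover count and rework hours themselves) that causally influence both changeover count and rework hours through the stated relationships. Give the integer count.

The common causes are: floor temperature (to changeover count via floor temperature → batch size → changeover count; to rework hours via floor temperature → line speed → rework hours); inspection frequency (to changeover count via inspection frequency → tooling age → batch size → changeover count; to rework hours via inspection frequency → raw material purity → line speed → rework hours).
Every other variable lacks a causal path to at least one of changeover count and rework hours.

2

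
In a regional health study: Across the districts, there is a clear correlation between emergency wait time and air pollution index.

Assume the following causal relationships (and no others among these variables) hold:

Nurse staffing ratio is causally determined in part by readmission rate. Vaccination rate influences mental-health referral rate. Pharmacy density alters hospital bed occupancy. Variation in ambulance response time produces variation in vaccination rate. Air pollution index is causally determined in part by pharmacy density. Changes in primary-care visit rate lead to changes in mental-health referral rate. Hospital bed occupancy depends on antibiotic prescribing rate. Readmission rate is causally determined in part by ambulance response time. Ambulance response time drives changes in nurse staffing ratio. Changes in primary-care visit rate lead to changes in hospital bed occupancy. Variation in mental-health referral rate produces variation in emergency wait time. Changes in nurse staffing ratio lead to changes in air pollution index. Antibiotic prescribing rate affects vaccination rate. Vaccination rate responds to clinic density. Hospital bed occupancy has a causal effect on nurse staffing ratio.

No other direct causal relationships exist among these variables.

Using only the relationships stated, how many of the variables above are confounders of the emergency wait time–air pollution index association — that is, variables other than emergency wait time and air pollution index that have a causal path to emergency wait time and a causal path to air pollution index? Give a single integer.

3

The common causes are: ambulance response time (to emergency wait time via ambulance response time → vaccination rate → mental-health referral rate → emergency wait time; to air pollution index via ambulance response time → nurse staffing ratio → air pollution index); antibiotic prescribing rate (to emergency wait time via antibiotic prescribing rate → vaccination rate → mental-health referral rate → emergency wait time; to air pollution index via antibiotic prescribing rate → hospital bed occupancy → nurse staffing ratio → air pollution index); primary-care visit rate (to emergency wait time via primary-care visit rate → mental-health referral rate → emergency wait time; to air pollution index via primary-care visit rate → hospital bed occupancy → nurse staffing ratio → air pollution index).
Every other variable lacks a causal path to at least one of emergency wait time and air pollution index.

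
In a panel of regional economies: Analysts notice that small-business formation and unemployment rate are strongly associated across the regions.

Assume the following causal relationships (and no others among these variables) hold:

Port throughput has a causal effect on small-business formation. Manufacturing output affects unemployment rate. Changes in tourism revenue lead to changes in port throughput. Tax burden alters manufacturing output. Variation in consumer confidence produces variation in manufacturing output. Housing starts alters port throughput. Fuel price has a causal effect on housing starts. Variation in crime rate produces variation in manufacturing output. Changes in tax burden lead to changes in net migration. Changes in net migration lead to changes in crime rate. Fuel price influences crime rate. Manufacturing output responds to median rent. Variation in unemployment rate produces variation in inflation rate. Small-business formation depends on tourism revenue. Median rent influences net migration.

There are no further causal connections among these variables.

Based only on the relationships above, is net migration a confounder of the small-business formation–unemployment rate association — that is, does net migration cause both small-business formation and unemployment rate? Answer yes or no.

no

Net migration has no stated causal path to small-business formation. A confounder must cause both variables, so net migration does not qualify.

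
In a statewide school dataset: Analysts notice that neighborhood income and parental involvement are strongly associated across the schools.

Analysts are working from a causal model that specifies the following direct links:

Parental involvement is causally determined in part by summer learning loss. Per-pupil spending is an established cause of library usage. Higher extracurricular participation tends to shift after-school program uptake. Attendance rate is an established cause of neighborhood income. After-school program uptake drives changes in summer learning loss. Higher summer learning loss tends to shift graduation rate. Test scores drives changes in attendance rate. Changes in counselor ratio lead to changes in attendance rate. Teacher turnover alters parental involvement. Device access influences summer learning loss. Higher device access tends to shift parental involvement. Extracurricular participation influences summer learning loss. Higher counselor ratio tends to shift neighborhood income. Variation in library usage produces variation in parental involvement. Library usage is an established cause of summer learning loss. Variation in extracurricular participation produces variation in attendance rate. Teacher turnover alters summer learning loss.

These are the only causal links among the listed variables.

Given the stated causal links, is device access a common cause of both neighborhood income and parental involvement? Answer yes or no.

no

Device access has no stated causal path to neighborhood income. A confounder must cause both variables, so device access does not qualify.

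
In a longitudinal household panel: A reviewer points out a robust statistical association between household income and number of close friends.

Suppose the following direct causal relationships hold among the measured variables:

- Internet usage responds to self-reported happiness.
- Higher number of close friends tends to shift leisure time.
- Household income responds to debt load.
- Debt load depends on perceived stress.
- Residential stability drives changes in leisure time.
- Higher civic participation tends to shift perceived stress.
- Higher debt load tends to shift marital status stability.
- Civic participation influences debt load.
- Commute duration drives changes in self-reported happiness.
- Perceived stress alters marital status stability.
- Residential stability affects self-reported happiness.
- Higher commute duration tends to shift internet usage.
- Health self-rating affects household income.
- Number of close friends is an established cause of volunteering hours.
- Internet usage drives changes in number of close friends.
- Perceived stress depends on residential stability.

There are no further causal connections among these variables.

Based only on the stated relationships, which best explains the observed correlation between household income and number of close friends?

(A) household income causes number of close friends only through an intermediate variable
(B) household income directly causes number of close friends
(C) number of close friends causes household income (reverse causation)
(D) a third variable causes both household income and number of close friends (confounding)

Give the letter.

Residential stability causes household income (residential stability → perceived stress → debt load → household income) and number of close friends (residential stability → self-reported happiness → internet usage → number of close friends) — a common cause creating the correlation.
There is no stated path from household income to number of close friends or from number of close friends to household income, so neither direct nor reverse causation applies.

D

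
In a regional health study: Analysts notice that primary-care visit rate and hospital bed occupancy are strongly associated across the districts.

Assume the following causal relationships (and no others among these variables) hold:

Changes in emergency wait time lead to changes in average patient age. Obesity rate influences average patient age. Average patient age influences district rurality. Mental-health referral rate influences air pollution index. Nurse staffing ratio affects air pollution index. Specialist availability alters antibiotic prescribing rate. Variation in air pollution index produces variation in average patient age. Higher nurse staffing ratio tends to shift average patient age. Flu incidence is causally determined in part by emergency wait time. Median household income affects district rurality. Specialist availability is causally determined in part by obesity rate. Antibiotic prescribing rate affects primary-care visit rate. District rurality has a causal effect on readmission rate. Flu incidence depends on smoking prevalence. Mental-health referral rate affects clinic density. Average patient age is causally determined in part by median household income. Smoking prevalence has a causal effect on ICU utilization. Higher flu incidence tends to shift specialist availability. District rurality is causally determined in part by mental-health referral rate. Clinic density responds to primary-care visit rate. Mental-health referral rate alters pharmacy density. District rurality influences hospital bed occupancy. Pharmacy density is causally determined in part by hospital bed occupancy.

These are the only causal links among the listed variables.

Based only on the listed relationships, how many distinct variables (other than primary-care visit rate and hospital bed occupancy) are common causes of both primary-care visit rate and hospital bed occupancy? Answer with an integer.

The common causes are: emergency wait time (to primary-care visit rate via emergency wait time → flu incidence → specialist availability → antibiotic prescribing rate → primary-care visit rate; to hospital bed occupancy via emergency wait time → average patient age → district rurality → hospital bed occupancy); obesity rate (to primary-care visit rate via obesity rate → specialist availability → antibiotic prescribing rate → primary-care visit rate; to hospital bed occupancy via obesity rate → average patient age → district rurality → hospital bed occupancy).
Every other variable lacks a causal path to at least one of primary-care visit rate and hospital bed occupancy.

2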